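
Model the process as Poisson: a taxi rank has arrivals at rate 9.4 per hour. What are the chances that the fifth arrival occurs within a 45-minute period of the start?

0.8315

Over the interval, μ = 9.4 × 0.75 = 7.05 (a 45-minute period = 0.75 hours).
The fifth arrival falls in the interval iff at least 5 events occur there: P(S_5 ≤ t) = P(N ≥ 5) = 1 − P(N ≤ 4) ≈ 0.8315.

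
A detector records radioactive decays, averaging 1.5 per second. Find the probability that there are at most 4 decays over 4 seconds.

Over the interval, μ = 1.5 × 4 = 6 (4 seconds).
P(N ≤ 4) = Σ_{j=0}^{4} e^(−μ) μ^j/j! ≈ 0.2851.

0.2851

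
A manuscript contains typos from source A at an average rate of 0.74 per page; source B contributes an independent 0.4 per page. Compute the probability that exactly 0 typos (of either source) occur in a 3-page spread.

0.0327

Independent Poisson processes superpose: combined rate λ = 0.74 + 0.4 = 1.14 per page.
Over the interval, μ = 1.14 × 3 = 3.42 (a 3-page spread = 3 pages).
P(N = 0) = e^(−3.42) · 3.42^0/0! ≈ 0.0327.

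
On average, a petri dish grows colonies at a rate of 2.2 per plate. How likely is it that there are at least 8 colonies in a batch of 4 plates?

Over the interval, μ = 2.2 × 4 = 8.8 (a batch of 4 plates = 4 plates).
P(N ≥ 8) = 1 − P(N ≤ 7) = 1 − Σ_{j=0}^{7} e^(−μ) μ^j/j! ≈ 0.6522.

0.6522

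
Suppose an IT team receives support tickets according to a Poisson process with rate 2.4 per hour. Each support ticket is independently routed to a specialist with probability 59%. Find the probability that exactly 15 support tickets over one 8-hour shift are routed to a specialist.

Thinning: the support tickets that are routed to a specialist themselves form a Poisson process with rate 0.59 × 2.4 = 1.416 per hour.
Over the interval, μ = 1.416 × 8 = 11.328 (an 8-hour shift = 8 hours).
P(N = 15) = e^(−11.328) · 11.328^15/15! ≈ 0.0597.

0.0597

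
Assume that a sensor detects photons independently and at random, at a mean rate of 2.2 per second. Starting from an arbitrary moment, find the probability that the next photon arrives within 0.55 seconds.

Inter-arrival times are exponential with rate λ = 2.2 per second.
P(T ≤ 0.55) = 1 − e^(−λt) = 1 − e^(−2.2 × 0.55) = 1 − e^(−1.21) ≈ 0.7018.

0.7018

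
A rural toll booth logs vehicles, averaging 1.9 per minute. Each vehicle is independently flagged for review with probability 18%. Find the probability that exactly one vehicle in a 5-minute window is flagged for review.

Thinning: the vehicles that are flagged for review themselves form a Poisson process with rate 0.18 × 1.9 = 0.342 per minute.
Over the interval, μ = 0.342 × 5 = 1.71 (a 5-minute window = 5 minutes).
P(N = 1) = e^(−1.71) · 1.71^1/1! ≈ 0.3093.

0.3093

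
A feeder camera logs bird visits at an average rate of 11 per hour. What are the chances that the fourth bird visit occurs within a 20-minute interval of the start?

0.4989

Over the interval, μ = 11 × 1/3 ≈ 3.66667 (a 20-minute interval = 1/3 hours).
The fourth arrival falls in the interval iff at least 4 events occur there: P(S_4 ≤ t) = P(N ≥ 4) = 1 − P(N ≤ 3) ≈ 0.4989.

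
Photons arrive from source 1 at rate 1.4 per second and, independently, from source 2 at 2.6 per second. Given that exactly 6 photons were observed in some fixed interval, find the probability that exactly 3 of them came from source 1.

0.2355

Given the total, each event is independently from source 1 with probability p = λ_1/(λ_1+λ_2) = 1.4/4 = 0.3500.
So K ~ Binomial(6, 1.4/4): P(K = 3) = C(6,3) · (1.4/4)^3 · (2.6/4)^3 ≈ 0.2355.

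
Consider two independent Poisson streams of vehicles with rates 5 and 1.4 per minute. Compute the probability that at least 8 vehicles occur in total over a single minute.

0.3127

Independent Poisson processes superpose: combined rate λ = 5 + 1.4 = 6.4 per minute.
So μ = 6.4.
P(N ≥ 8) = 1 − P(N ≤ 7) ≈ 0.3127.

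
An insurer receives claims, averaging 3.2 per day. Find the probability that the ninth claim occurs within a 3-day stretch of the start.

0.6204

Over the interval, μ = 3.2 × 3 = 9.6 (a 3-day stretch = 3 days).
The ninth arrival falls in the interval iff at least 9 events occur there: P(S_9 ≤ t) = P(N ≥ 9) = 1 − P(N ≤ 8) ≈ 0.6204.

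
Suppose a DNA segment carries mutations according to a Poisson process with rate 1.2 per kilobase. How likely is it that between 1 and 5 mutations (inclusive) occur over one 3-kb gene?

Over the interval, μ = 1.2 × 3 = 3.6 (a 3-kb gene = 3 kilobases).
P(1 ≤ N ≤ 5) = Σ_{j=1}^{5} e^(−3.6) · 3.6^j/j! ≈ 0.8168.

0.8168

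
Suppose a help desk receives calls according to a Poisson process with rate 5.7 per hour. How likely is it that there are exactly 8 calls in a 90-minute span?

Over the interval, μ = 5.7 × 1.5 = 8.55 (a 90-minute span = 1.5 hours).
P(N = 8) = e^(−μ) μ^8/8! = e^(−8.55) · 8.55^8/40320 ≈ 0.1371.

0.1371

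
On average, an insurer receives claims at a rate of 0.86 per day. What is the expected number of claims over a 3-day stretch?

2.58

E[N] = λt = 0.86 × 3 = 2.58 (a 3-day stretch = 3 days).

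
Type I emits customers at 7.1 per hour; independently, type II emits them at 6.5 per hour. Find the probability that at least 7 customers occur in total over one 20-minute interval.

Independent Poisson processes superpose: combined rate λ = 7.1 + 6.5 = 13.6 per hour.
Over the interval, μ = 13.6 × 1/3 ≈ 4.53333 (a 20-minute interval = 1/3 hours).
P(N ≥ 7) = 1 − P(N ≤ 6) ≈ 0.1732.

0.1732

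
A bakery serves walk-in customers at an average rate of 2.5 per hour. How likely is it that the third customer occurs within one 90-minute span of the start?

Over the interval, μ = 2.5 × 1.5 = 3.75 (a 90-minute span = 1.5 hours).
The third arrival falls in the interval iff at least 3 events occur there: P(S_3 ≤ t) = P(N ≥ 3) = 1 − P(N ≤ 2) ≈ 0.7229.

0.7229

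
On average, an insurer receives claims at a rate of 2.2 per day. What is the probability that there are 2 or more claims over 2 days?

0.9337

Over the interval, μ = 2.2 × 2 = 4.4 (2 days).
P(N ≥ 2) = 1 − P(N ≤ 1) = 1 − Σ_{j=0}^{1} e^(−μ) μ^j/j! ≈ 0.9337.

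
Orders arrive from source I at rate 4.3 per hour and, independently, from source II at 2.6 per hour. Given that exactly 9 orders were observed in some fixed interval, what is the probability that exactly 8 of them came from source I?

Given the total, each event is independently from source I with probability p = λ_I/(λ_I+λ_II) = 4.3/6.9 ≈ 0.6232.
So K ~ Binomial(9, 4.3/6.9): P(K = 8) = C(9,8) · (4.3/6.9)^8 · (2.6/6.9)^1 ≈ 0.0771.

0.0771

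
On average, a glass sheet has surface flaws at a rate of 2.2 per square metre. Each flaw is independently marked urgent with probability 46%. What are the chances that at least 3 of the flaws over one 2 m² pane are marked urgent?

Thinning: the flaws that are marked urgent themselves form a Poisson process with rate 0.46 × 2.2 = 1.012 per square metre.
Over the interval, μ = 1.012 × 2 = 2.024 (a 2 m² pane = 2 square metres).
P(N ≥ 3) = 1 − P(N ≤ 2) ≈ 0.3298.

0.3298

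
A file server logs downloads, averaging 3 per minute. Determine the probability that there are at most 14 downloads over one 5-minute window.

0.4657

Over the interval, μ = 3 × 5 = 15 (a 5-minute window = 5 minutes).
P(N ≤ 14) = Σ_{j=0}^{14} e^(−μ) μ^j/j! ≈ 0.4657.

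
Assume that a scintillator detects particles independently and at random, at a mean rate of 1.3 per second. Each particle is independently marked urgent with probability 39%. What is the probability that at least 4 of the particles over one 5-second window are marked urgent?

Thinning: the particles that are marked urgent themselves form a Poisson process with rate 0.39 × 1.3 = 0.507 per second.
Over the interval, μ = 0.507 × 5 = 2.535 (a 5-second window = 5 seconds).
P(N ≥ 4) = 1 − P(N ≤ 3) ≈ 0.2499.

0.2499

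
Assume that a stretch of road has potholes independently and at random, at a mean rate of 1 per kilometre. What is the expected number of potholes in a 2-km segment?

E[N] = λt = 1 × 2 = 2 (a 2-km segment = 2 kilometres).

2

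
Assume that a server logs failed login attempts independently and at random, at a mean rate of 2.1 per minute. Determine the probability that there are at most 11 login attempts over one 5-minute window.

Over the interval, μ = 2.1 × 5 = 10.5 (a 5-minute window = 5 minutes).
P(N ≤ 11) = Σ_{j=0}^{11} e^(−μ) μ^j/j! ≈ 0.6387.

0.6387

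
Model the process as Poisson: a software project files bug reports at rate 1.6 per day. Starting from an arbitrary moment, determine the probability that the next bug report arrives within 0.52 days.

0.5648

Inter-arrival times are exponential with rate λ = 1.6 per day.
P(T ≤ 0.52) = 1 − e^(−λt) = 1 − e^(−1.6 × 0.52) = 1 − e^(−0.832) ≈ 0.5648.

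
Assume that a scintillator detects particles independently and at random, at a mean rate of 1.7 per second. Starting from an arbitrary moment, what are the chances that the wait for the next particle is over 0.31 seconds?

0.5904

The wait for the next event is exponential with rate λ = 1.7 per second.
P(T > 0.31) = e^(−λt) = e^(−1.7 × 0.31) = e^(−0.527) ≈ 0.5904.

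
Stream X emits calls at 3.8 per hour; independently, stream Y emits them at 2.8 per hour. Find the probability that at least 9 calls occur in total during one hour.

Independent Poisson processes superpose: combined rate λ = 3.8 + 2.8 = 6.6 per hour.
So μ = 6.6.
P(N ≥ 9) = 1 − P(N ≤ 8) ≈ 0.2204.

0.2204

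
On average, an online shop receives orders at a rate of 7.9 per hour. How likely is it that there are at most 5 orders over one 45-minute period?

Over the interval, μ = 7.9 × 0.75 = 5.925 (a 45-minute period = 0.75 hours).
P(N ≤ 5) = Σ_{j=0}^{5} e^(−μ) μ^j/j! ≈ 0.4578.

0.4578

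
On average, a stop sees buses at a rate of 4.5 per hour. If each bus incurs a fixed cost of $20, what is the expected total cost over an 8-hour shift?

E[N] = 4.5 × 8 = 36 (an 8-hour shift = 8 hours); E[cost] = 36 × $20 = $720.

$720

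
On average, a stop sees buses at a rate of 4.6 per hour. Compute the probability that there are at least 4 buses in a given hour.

With mean μ = 4.6 per hour,
P(N ≥ 4) = 1 − P(N ≤ 3) = 1 − Σ_{j=0}^{3} e^(−μ) μ^j/j! ≈ 0.6743.

0.6743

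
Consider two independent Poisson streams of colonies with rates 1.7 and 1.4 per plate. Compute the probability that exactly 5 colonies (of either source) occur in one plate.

0.1075

Independent Poisson processes superpose: combined rate λ = 1.7 + 1.4 = 3.1 per plate.
So μ = 3.1.
P(N = 5) = e^(−3.1) · 3.1^5/5! ≈ 0.1075.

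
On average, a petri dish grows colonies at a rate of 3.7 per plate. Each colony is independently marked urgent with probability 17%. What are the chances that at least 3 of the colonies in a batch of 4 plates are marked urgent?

0.4603

Thinning: the colonies that are marked urgent themselves form a Poisson process with rate 0.17 × 3.7 = 0.629 per plate.
Over the interval, μ = 0.629 × 4 = 2.516 (a batch of 4 plates = 4 plates).
P(N ≥ 3) = 1 − P(N ≤ 2) ≈ 0.4603.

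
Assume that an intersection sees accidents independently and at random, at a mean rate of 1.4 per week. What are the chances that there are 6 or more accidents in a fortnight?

0.0651

Over the interval, μ = 1.4 × 2 = 2.8 (a fortnight = 2 weeks).
P(N ≥ 6) = 1 − P(N ≤ 5) = 1 − Σ_{j=0}^{5} e^(−μ) μ^j/j! ≈ 0.0651.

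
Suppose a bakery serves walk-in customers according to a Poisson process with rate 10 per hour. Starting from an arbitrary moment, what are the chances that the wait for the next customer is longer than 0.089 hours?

The wait for the next event is exponential with rate λ = 10 per hour.
P(T > 0.089) = e^(−λt) = e^(−10 × 0.089) = e^(−0.89) ≈ 0.4107.

0.4107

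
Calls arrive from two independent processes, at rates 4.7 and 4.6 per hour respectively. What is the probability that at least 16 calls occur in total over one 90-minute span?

Independent Poisson processes superpose: combined rate λ = 4.7 + 4.6 = 9.3 per hour.
Over the interval, μ = 9.3 × 1.5 = 13.95 (a 90-minute span = 1.5 hours).
P(N ≥ 16) = 1 − P(N ≤ 15) ≈ 0.3257.

0.3257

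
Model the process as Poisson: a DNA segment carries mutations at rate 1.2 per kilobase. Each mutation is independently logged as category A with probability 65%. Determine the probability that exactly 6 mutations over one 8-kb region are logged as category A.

0.1599

Thinning: the mutations that are logged as category A themselves form a Poisson process with rate 0.65 × 1.2 = 0.78 per kilobase.
Over the interval, μ = 0.78 × 8 = 6.24 (an 8-kb region = 8 kilobases).
P(N = 6) = e^(−6.24) · 6.24^6/6! ≈ 0.1599.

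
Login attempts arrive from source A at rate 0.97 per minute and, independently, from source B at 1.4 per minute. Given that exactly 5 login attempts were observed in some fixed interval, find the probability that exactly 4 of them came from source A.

Given the total, each event is independently from source A with probability p = λ_A/(λ_A+λ_B) = 0.97/2.37 ≈ 0.4093.
So K ~ Binomial(5, 0.97/2.37): P(K = 4) = C(5,4) · (0.97/2.37)^4 · (1.4/2.37)^1 ≈ 0.0829.

0.0829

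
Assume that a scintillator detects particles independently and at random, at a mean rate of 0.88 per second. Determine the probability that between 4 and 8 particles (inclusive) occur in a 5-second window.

0.6047

Over the interval, μ = 0.88 × 5 = 4.4 (a 5-second window = 5 seconds).
P(4 ≤ N ≤ 8) = Σ_{j=4}^{8} e^(−4.4) · 4.4^j/j! ≈ 0.6047.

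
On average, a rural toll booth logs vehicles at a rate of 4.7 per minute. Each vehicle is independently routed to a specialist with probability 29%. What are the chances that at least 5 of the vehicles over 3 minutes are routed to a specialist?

0.3885

Thinning: the vehicles that are routed to a specialist themselves form a Poisson process with rate 0.29 × 4.7 = 1.363 per minute.
Over the interval, μ = 1.363 × 3 = 4.089 (3 minutes).
P(N ≥ 5) = 1 − P(N ≤ 4) ≈ 0.3885.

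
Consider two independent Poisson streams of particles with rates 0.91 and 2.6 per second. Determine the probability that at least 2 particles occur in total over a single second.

Independent Poisson processes superpose: combined rate λ = 0.91 + 2.6 = 3.51 per second.
So μ = 3.51.
P(N ≥ 2) = 1 − P(N ≤ 1) ≈ 0.8652.

0.8652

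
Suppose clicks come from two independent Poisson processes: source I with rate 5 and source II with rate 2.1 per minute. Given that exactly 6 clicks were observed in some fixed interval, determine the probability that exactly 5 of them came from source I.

Given the total, each event is independently from source I with probability p = λ_I/(λ_I+λ_II) = 5/7.1 ≈ 0.7042.
So K ~ Binomial(6, 5/7.1): P(K = 5) = C(6,5) · (5/7.1)^5 · (2.1/7.1)^1 ≈ 0.3074.

0.3074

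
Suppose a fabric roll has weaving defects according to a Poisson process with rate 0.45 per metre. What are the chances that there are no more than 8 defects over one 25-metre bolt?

0.2105

Over the interval, μ = 0.45 × 25 = 11.25 (a 25-metre bolt = 25 metres).
P(N ≤ 8) = Σ_{j=0}^{8} e^(−μ) μ^j/j! ≈ 0.2105.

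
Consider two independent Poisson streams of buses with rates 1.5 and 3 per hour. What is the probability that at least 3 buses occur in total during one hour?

0.8264

Independent Poisson processes superpose: combined rate λ = 1.5 + 3 = 4.5 per hour.
So μ = 4.5.
P(N ≥ 3) = 1 − P(N ≤ 2) ≈ 0.8264.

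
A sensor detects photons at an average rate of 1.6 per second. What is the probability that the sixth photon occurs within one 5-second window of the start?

Over the interval, μ = 1.6 × 5 = 8 (a 5-second window = 5 seconds).
The sixth arrival falls in the interval iff at least 6 events occur there: P(S_6 ≤ t) = P(N ≥ 6) = 1 − P(N ≤ 5) ≈ 0.8088.

0.8088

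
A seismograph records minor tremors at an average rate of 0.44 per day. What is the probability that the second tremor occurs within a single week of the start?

0.8125

Over the interval, μ = 0.44 × 7 = 3.08 (a week = 7 days).
The second arrival falls in the interval iff at least 2 events occur there: P(S_2 ≤ t) = P(N ≥ 2) = 1 − P(N ≤ 1) ≈ 0.8125.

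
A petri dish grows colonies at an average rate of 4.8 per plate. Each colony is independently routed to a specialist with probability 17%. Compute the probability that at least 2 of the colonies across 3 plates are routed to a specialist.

0.7019

Thinning: the colonies that are routed to a specialist themselves form a Poisson process with rate 0.17 × 4.8 = 0.816 per plate.
Over the interval, μ = 0.816 × 3 = 2.448 (3 plates).
P(N ≥ 2) = 1 − P(N ≤ 1) ≈ 0.7019.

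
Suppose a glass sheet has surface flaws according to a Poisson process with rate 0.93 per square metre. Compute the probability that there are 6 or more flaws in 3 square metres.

Over the interval, μ = 0.93 × 3 = 2.79 (3 square metres).
P(N ≥ 6) = 1 − P(N ≤ 5) = 1 − Σ_{j=0}^{5} e^(−μ) μ^j/j! ≈ 0.0642.

0.0642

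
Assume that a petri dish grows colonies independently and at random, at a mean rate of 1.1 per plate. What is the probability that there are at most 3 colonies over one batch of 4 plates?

0.3594

Over the interval, μ = 1.1 × 4 = 4.4 (a batch of 4 plates = 4 plates).
P(N ≤ 3) = Σ_{j=0}^{3} e^(−μ) μ^j/j! ≈ 0.3594.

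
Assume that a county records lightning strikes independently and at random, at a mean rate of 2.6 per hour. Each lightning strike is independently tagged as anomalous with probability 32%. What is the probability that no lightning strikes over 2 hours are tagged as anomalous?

0.1894

Thinning: the lightning strikes that are tagged as anomalous themselves form a Poisson process with rate 0.32 × 2.6 = 0.832 per hour.
Over the interval, μ = 0.832 × 2 = 1.664 (2 hours).
P(N = 0) = e^(−1.664) · 1.664^0/0! ≈ 0.1894.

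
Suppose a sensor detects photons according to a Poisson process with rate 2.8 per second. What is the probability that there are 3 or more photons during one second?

0.5305

With mean μ = 2.8 per second,
P(N ≥ 3) = 1 − P(N ≤ 2) = 1 − Σ_{j=0}^{2} e^(−μ) μ^j/j! ≈ 0.5305.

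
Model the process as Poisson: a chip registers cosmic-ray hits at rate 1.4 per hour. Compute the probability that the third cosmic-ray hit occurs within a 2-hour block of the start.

0.5305

Over the interval, μ = 1.4 × 2 = 2.8 (a 2-hour block = 2 hours).
The third arrival falls in the interval iff at least 3 events occur there: P(S_3 ≤ t) = P(N ≥ 3) = 1 − P(N ≤ 2) ≈ 0.5305.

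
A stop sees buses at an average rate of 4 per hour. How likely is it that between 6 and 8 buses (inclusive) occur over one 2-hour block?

0.4013

Over the interval, μ = 4 × 2 = 8 (a 2-hour block = 2 hours).
P(6 ≤ N ≤ 8) = Σ_{j=6}^{8} e^(−8) · 8^j/j! ≈ 0.4013.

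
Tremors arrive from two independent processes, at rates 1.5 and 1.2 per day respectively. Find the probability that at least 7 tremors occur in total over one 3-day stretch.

0.6987

Independent Poisson processes superpose: combined rate λ = 1.5 + 1.2 = 2.7 per day.
Over the interval, μ = 2.7 × 3 = 8.1 (a 3-day stretch = 3 days).
P(N ≥ 7) = 1 − P(N ≤ 6) ≈ 0.6987.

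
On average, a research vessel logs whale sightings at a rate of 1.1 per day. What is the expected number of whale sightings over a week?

E[N] = λt = 1.1 × 7 = 7.7 (a week = 7 days).

7.7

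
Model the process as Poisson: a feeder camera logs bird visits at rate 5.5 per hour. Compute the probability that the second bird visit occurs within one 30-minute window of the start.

Over the interval, μ = 5.5 × 0.5 = 2.75 (a 30-minute window = 0.5 hours).
The second arrival falls in the interval iff at least 2 events occur there: P(S_2 ≤ t) = P(N ≥ 2) = 1 − P(N ≤ 1) ≈ 0.7603.

0.7603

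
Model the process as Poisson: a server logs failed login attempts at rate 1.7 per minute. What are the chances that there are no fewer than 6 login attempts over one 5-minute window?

0.8504

Over the interval, μ = 1.7 × 5 = 8.5 (a 5-minute window = 5 minutes).
P(N ≥ 6) = 1 − P(N ≤ 5) = 1 − Σ_{j=0}^{5} e^(−μ) μ^j/j! ≈ 0.8504.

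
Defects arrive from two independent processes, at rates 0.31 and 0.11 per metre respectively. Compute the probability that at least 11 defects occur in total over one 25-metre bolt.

Independent Poisson processes superpose: combined rate λ = 0.31 + 0.11 = 0.42 per metre.
Over the interval, μ = 0.42 × 25 = 10.5 (a 25-metre bolt = 25 metres).
P(N ≥ 11) = 1 − P(N ≤ 10) ≈ 0.4793.

0.4793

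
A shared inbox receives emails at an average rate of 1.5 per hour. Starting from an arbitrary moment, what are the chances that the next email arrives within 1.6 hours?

Inter-arrival times are exponential with rate λ = 1.5 per hour.
P(T ≤ 1.6) = 1 − e^(−λt) = 1 − e^(−1.5 × 1.6) = 1 − e^(−2.4) ≈ 0.9093.

0.9093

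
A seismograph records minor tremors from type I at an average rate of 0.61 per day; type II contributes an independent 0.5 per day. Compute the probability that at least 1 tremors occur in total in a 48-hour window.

0.8914

Independent Poisson processes superpose: combined rate λ = 0.61 + 0.5 = 1.11 per day.
Over the interval, μ = 1.11 × 2 = 2.22 (a 48-hour window = 2 days).
P(N ≥ 1) = 1 − P(N ≤ 0) ≈ 0.8914.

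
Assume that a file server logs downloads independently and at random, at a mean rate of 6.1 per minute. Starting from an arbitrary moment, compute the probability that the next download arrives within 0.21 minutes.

0.7222

Inter-arrival times are exponential with rate λ = 6.1 per minute.
P(T ≤ 0.21) = 1 − e^(−λt) = 1 − e^(−6.1 × 0.21) = 1 − e^(−1.281) ≈ 0.7222.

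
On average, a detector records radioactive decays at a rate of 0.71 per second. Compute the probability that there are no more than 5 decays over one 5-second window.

0.8509

Over the interval, μ = 0.71 × 5 = 3.55 (a 5-second window = 5 seconds).
P(N ≤ 5) = Σ_{j=0}^{5} e^(−μ) μ^j/j! ≈ 0.8509.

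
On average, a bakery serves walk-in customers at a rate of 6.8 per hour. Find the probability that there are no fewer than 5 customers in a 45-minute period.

Over the interval, μ = 6.8 × 0.75 = 5.1 (a 45-minute period = 0.75 hours).
P(N ≥ 5) = 1 − P(N ≤ 4) = 1 − Σ_{j=0}^{4} e^(−μ) μ^j/j! ≈ 0.5769.

0.5769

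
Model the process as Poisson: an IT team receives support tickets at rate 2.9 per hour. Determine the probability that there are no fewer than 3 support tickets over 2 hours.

0.9285

Over the interval, μ = 2.9 × 2 = 5.8 (2 hours).
P(N ≥ 3) = 1 − P(N ≤ 2) = 1 − Σ_{j=0}^{2} e^(−μ) μ^j/j! ≈ 0.9285.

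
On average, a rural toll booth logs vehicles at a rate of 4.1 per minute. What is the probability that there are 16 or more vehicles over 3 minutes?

0.1781

Over the interval, μ = 4.1 × 3 = 12.3 (3 minutes).
P(N ≥ 16) = 1 − P(N ≤ 15) = 1 − Σ_{j=0}^{15} e^(−μ) μ^j/j! ≈ 0.1781.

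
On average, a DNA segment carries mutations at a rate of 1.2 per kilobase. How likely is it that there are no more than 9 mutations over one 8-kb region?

Over the interval, μ = 1.2 × 8 = 9.6 (an 8-kb region = 8 kilobases).
P(N ≤ 9) = Σ_{j=0}^{9} e^(−μ) μ^j/j! ≈ 0.5089.

0.5089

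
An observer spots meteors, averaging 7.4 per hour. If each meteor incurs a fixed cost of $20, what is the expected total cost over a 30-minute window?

$74

E[N] = 7.4 × 0.5 = 3.7 (a 30-minute window = 0.5 hours); E[cost] = 3.7 × $20 = $74.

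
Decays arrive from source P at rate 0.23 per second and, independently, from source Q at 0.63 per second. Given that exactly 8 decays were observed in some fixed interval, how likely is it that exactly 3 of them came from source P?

Given the total, each event is independently from source P with probability p = λ_P/(λ_P+λ_Q) = 0.23/0.86 ≈ 0.2674.
So K ~ Binomial(8, 0.23/0.86): P(K = 3) = C(8,3) · (0.23/0.86)^3 · (0.63/0.86)^5 ≈ 0.2260.

0.2260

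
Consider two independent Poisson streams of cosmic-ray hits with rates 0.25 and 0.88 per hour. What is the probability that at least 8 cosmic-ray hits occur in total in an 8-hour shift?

0.6808

Independent Poisson processes superpose: combined rate λ = 0.25 + 0.88 = 1.13 per hour.
Over the interval, μ = 1.13 × 8 = 9.04 (an 8-hour shift = 8 hours).
P(N ≥ 8) = 1 − P(N ≤ 7) ≈ 0.6808.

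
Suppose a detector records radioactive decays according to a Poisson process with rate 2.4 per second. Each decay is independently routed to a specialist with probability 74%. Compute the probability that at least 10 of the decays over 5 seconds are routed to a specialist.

0.3968

Thinning: the decays that are routed to a specialist themselves form a Poisson process with rate 0.74 × 2.4 = 1.776 per second.
Over the interval, μ = 1.776 × 5 = 8.88 (5 seconds).
P(N ≥ 10) = 1 − P(N ≤ 9) ≈ 0.3968.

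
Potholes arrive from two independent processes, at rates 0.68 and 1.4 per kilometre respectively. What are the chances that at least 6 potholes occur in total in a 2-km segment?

0.2403

Independent Poisson processes superpose: combined rate λ = 0.68 + 1.4 = 2.08 per kilometre.
Over the interval, μ = 2.08 × 2 = 4.16 (a 2-km segment = 2 kilometres).
P(N ≥ 6) = 1 − P(N ≤ 5) ≈ 0.2403.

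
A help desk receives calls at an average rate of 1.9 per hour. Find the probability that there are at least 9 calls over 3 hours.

Over the interval, μ = 1.9 × 3 = 5.7 (3 hours).
P(N ≥ 9) = 1 − P(N ≤ 8) = 1 − Σ_{j=0}^{8} e^(−μ) μ^j/j! ≈ 0.1234.

0.1234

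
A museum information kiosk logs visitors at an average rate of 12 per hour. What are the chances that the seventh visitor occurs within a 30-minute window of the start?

Over the interval, μ = 12 × 0.5 = 6 (a 30-minute window = 0.5 hours).
The seventh arrival falls in the interval iff at least 7 events occur there: P(S_7 ≤ t) = P(N ≥ 7) = 1 − P(N ≤ 6) ≈ 0.3937.

0.3937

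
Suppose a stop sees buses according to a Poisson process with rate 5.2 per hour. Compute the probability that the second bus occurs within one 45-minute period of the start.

0.9008

Over the interval, μ = 5.2 × 0.75 = 3.9 (a 45-minute period = 0.75 hours).
The second arrival falls in the interval iff at least 2 events occur there: P(S_2 ≤ t) = P(N ≥ 2) = 1 − P(N ≤ 1) ≈ 0.9008.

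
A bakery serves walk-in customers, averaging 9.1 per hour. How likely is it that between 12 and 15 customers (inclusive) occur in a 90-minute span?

0.4128

Over the interval, μ = 9.1 × 1.5 = 13.65 (a 90-minute span = 1.5 hours).
P(12 ≤ N ≤ 15) = Σ_{j=12}^{15} e^(−13.65) · 13.65^j/j! ≈ 0.4128.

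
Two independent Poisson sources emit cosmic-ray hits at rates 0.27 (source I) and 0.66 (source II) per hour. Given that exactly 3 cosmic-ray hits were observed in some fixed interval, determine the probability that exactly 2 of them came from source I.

Given the total, each event is independently from source I with probability p = λ_I/(λ_I+λ_II) = 0.27/0.93 ≈ 0.2903.
So K ~ Binomial(3, 0.27/0.93): P(K = 2) = C(3,2) · (0.27/0.93)^2 · (0.66/0.93)^1 ≈ 0.1795.

0.1795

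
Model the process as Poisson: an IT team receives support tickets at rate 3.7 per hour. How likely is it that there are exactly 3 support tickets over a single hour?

With mean μ = 3.7 per hour,
P(N = 3) = e^(−μ) μ^3/3! = e^(−3.7) · 3.7^3/6 ≈ 0.2087.

0.2087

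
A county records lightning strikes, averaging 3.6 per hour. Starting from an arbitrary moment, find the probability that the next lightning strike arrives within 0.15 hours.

0.4173

Inter-arrival times are exponential with rate λ = 3.6 per hour.
P(T ≤ 0.15) = 1 − e^(−λt) = 1 − e^(−3.6 × 0.15) = 1 − e^(−0.54) ≈ 0.4173.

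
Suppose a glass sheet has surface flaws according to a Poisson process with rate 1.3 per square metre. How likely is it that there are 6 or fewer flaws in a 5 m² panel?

Over the interval, μ = 1.3 × 5 = 6.5 (a 5 m² panel = 5 square metres).
P(N ≤ 6) = Σ_{j=0}^{6} e^(−μ) μ^j/j! ≈ 0.5265.

0.5265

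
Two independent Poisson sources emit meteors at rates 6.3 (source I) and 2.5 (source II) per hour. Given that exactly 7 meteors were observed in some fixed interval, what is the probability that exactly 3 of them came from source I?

Given the total, each event is independently from source I with probability p = λ_I/(λ_I+λ_II) = 6.3/8.8 ≈ 0.7159.
So K ~ Binomial(7, 6.3/8.8): P(K = 3) = C(7,3) · (6.3/8.8)^3 · (2.5/8.8)^4 ≈ 0.0837.

0.0837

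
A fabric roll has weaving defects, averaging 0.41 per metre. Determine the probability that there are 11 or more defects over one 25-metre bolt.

0.4482

Over the interval, μ = 0.41 × 25 = 10.25 (a 25-metre bolt = 25 metres).
P(N ≥ 11) = 1 − P(N ≤ 10) = 1 − Σ_{j=0}^{10} e^(−μ) μ^j/j! ≈ 0.4482.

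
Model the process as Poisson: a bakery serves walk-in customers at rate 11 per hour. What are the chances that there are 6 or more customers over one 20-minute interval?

Over the interval, μ = 11 × 1/3 ≈ 3.66667 (a 20-minute interval = 1/3 hours).
P(N ≥ 6) = 1 − P(N ≤ 5) = 1 − Σ_{j=0}^{5} e^(−μ) μ^j/j! ≈ 0.1652.

0.1652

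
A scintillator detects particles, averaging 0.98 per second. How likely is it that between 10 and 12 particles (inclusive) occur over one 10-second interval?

0.3269

Over the interval, μ = 0.98 × 10 = 9.8 (a 10-second interval = 10 seconds).
P(10 ≤ N ≤ 12) = Σ_{j=10}^{12} e^(−9.8) · 9.8^j/j! ≈ 0.3269.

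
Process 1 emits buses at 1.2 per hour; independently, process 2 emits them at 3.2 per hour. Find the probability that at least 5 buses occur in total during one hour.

0.4488

Independent Poisson processes superpose: combined rate λ = 1.2 + 3.2 = 4.4 per hour.
So μ = 4.4.
P(N ≥ 5) = 1 − P(N ≤ 4) ≈ 0.4488.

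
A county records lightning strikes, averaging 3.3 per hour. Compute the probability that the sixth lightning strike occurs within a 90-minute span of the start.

Over the interval, μ = 3.3 × 1.5 = 4.95 (a 90-minute span = 1.5 hours).
The sixth arrival falls in the interval iff at least 6 events occur there: P(S_6 ≤ t) = P(N ≥ 6) = 1 − P(N ≤ 5) ≈ 0.3753.

0.3753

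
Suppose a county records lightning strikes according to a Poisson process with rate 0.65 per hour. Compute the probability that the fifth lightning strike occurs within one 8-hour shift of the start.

Over the interval, μ = 0.65 × 8 = 5.2 (an 8-hour shift = 8 hours).
The fifth arrival falls in the interval iff at least 5 events occur there: P(S_5 ≤ t) = P(N ≥ 5) = 1 − P(N ≤ 4) ≈ 0.5939.

0.5939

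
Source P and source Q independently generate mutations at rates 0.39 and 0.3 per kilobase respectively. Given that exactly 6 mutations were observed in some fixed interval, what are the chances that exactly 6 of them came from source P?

Given the total, each event is independently from source P with probability p = λ_P/(λ_P+λ_Q) = 0.39/0.69 ≈ 0.5652.
So K ~ Binomial(6, 0.39/0.69): P(K = 6) = C(6,6) · (0.39/0.69)^6 · (0.3/0.69)^0 ≈ 0.0326.

0.0326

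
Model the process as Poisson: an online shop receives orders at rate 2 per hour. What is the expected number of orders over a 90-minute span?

3

E[N] = λt = 2 × 1.5 = 3 (a 90-minute span = 1.5 hours).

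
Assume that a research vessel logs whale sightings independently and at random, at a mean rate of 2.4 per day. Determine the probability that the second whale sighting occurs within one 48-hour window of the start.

0.9523

Over the interval, μ = 2.4 × 2 = 4.8 (a 48-hour window = 2 days).
The second arrival falls in the interval iff at least 2 events occur there: P(S_2 ≤ t) = P(N ≥ 2) = 1 − P(N ≤ 1) ≈ 0.9523.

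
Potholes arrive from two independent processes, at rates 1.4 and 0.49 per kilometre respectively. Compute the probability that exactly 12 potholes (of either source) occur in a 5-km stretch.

0.0833

Independent Poisson processes superpose: combined rate λ = 1.4 + 0.49 = 1.89 per kilometre.
Over the interval, μ = 1.89 × 5 = 9.45 (a 5-km stretch = 5 kilometres).
P(N = 12) = e^(−9.45) · 9.45^12/12! ≈ 0.0833.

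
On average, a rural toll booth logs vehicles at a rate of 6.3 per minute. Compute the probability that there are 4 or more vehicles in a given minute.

With mean μ = 6.3 per minute,
P(N ≥ 4) = 1 − P(N ≤ 3) = 1 − Σ_{j=0}^{3} e^(−μ) μ^j/j! ≈ 0.8736.

0.8736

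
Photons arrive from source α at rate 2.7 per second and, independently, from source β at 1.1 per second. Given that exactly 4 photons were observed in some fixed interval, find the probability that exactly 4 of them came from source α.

Given the total, each event is independently from source α with probability p = λ_α/(λ_α+λ_β) = 2.7/3.8 ≈ 0.7105.
So K ~ Binomial(4, 2.7/3.8): P(K = 4) = C(4,4) · (2.7/3.8)^4 · (1.1/3.8)^0 ≈ 0.2549.

0.2549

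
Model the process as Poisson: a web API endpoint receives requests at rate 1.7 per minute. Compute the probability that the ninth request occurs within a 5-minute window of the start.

Over the interval, μ = 1.7 × 5 = 8.5 (a 5-minute window = 5 minutes).
The ninth arrival falls in the interval iff at least 9 events occur there: P(S_9 ≤ t) = P(N ≥ 9) = 1 − P(N ≤ 8) ≈ 0.4769.

0.4769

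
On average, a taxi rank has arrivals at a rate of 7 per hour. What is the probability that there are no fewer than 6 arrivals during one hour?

0.6993

With mean μ = 7 per hour,
P(N ≥ 6) = 1 − P(N ≤ 5) = 1 − Σ_{j=0}^{5} e^(−μ) μ^j/j! ≈ 0.6993.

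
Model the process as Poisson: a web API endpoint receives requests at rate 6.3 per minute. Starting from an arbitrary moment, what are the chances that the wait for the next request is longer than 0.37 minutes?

The wait for the next event is exponential with rate λ = 6.3 per minute.
P(T > 0.37) = e^(−λt) = e^(−6.3 × 0.37) = e^(−2.331) ≈ 0.0972.

0.0972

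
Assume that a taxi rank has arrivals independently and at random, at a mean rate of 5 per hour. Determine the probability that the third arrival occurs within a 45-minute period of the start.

Over the interval, μ = 5 × 0.75 = 3.75 (a 45-minute period = 0.75 hours).
The third arrival falls in the interval iff at least 3 events occur there: P(S_3 ≤ t) = P(N ≥ 3) = 1 − P(N ≤ 2) ≈ 0.7229.

0.7229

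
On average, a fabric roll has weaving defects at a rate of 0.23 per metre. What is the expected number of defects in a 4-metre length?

E[N] = λt = 0.23 × 4 = 0.92 (a 4-metre length = 4 metres).

0.92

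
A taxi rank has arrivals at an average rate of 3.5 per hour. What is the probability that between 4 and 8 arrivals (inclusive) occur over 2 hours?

0.6473

Over the interval, μ = 3.5 × 2 = 7 (2 hours).
P(4 ≤ N ≤ 8) = Σ_{j=4}^{8} e^(−7) · 7^j/j! ≈ 0.6473.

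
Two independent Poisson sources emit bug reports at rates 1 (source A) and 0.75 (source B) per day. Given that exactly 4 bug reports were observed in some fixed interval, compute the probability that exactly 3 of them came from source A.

Given the total, each event is independently from source A with probability p = λ_A/(λ_A+λ_B) = 1/1.75 ≈ 0.5714.
So K ~ Binomial(4, 1/1.75): P(K = 3) = C(4,3) · (1/1.75)^3 · (0.75/1.75)^1 ≈ 0.3199.

0.3199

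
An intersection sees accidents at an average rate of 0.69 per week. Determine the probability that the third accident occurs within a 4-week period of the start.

Over the interval, μ = 0.69 × 4 = 2.76 (a 4-week period = 4 weeks).
The third arrival falls in the interval iff at least 3 events occur there: P(S_3 ≤ t) = P(N ≥ 3) = 1 − P(N ≤ 2) ≈ 0.5210.

0.5210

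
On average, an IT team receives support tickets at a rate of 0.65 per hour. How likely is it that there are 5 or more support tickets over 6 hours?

Over the interval, μ = 0.65 × 6 = 3.9 (6 hours).
P(N ≥ 5) = 1 − P(N ≤ 4) = 1 − Σ_{j=0}^{4} e^(−μ) μ^j/j! ≈ 0.3516.

0.3516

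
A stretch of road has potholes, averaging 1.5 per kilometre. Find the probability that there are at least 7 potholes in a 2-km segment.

0.0335

Over the interval, μ = 1.5 × 2 = 3 (a 2-km segment = 2 kilometres).
P(N ≥ 7) = 1 − P(N ≤ 6) = 1 − Σ_{j=0}^{6} e^(−μ) μ^j/j! ≈ 0.0335.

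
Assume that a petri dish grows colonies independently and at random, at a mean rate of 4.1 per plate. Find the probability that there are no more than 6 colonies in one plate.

0.8786

With mean μ = 4.1 per plate,
P(N ≤ 6) = Σ_{j=0}^{6} e^(−μ) μ^j/j! ≈ 0.8786.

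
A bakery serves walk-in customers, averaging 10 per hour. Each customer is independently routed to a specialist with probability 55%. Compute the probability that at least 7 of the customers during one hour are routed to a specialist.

Thinning: the customers that are routed to a specialist themselves form a Poisson process with rate 0.55 × 10 = 5.5 per hour.
So μ = 5.5.
P(N ≥ 7) = 1 − P(N ≤ 6) ≈ 0.3140.

0.3140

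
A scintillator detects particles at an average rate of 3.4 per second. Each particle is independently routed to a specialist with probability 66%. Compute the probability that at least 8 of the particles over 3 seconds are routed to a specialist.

Thinning: the particles that are routed to a specialist themselves form a Poisson process with rate 0.66 × 3.4 = 2.244 per second.
Over the interval, μ = 2.244 × 3 = 6.732 (3 seconds).
P(N ≥ 8) = 1 − P(N ≤ 7) ≈ 0.3614.

0.3614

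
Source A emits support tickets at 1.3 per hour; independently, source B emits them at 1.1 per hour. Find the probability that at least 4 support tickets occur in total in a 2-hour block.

Independent Poisson processes superpose: combined rate λ = 1.3 + 1.1 = 2.4 per hour.
Over the interval, μ = 2.4 × 2 = 4.8 (a 2-hour block = 2 hours).
P(N ≥ 4) = 1 − P(N ≤ 3) ≈ 0.7058.

0.7058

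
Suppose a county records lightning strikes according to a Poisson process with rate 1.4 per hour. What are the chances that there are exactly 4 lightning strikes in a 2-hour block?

0.1557

Over the interval, μ = 1.4 × 2 = 2.8 (a 2-hour block = 2 hours).
P(N = 4) = e^(−μ) μ^4/4! = e^(−2.8) · 2.8^4/24 ≈ 0.1557.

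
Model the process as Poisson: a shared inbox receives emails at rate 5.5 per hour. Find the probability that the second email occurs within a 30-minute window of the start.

Over the interval, μ = 5.5 × 0.5 = 2.75 (a 30-minute window = 0.5 hours).
The second arrival falls in the interval iff at least 2 events occur there: P(S_2 ≤ t) = P(N ≥ 2) = 1 − P(N ≤ 1) ≈ 0.7603.

0.7603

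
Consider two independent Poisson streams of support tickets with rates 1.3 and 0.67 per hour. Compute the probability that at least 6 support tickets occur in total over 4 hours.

0.7975

Independent Poisson processes superpose: combined rate λ = 1.3 + 0.67 = 1.97 per hour.
Over the interval, μ = 1.97 × 4 = 7.88 (4 hours).
P(N ≥ 6) = 1 − P(N ≤ 5) ≈ 0.7975.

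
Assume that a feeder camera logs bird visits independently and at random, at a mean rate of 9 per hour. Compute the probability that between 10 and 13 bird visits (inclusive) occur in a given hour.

0.3387

With mean μ = 9 per hour,
P(10 ≤ N ≤ 13) = Σ_{j=10}^{13} e^(−9) · 9^j/j! ≈ 0.3387.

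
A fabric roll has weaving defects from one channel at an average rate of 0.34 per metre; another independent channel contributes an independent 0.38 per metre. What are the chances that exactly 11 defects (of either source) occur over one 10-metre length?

Independent Poisson processes superpose: combined rate λ = 0.34 + 0.38 = 0.72 per metre.
Over the interval, μ = 0.72 × 10 = 7.2 (a 10-metre length = 10 metres).
P(N = 11) = e^(−7.2) · 7.2^11/11! ≈ 0.0504.

0.0504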